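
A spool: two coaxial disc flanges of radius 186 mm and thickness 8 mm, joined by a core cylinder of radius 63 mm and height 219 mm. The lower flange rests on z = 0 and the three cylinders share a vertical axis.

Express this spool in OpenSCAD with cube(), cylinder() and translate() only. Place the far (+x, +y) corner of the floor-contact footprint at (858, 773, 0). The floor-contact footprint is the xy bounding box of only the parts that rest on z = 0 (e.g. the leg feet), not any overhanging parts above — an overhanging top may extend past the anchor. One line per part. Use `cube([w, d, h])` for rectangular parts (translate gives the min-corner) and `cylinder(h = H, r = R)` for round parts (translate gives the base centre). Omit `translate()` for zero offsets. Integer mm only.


translate([672, 587, 0]) cylinder(h = 8, r = 186);
translate([672, 587, 8]) cylinder(h = 219, r = 63);
translate([672, 587, 227]) cylinder(h = 8, r = 186);


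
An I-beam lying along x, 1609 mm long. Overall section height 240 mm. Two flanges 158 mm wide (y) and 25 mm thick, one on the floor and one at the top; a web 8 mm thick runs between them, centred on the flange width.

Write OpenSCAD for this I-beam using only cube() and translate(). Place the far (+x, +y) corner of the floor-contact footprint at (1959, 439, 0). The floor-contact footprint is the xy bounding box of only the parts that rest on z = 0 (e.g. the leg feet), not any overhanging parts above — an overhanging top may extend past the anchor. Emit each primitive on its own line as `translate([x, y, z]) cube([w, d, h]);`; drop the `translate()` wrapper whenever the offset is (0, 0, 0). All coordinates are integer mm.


translate([350, 281, 0]) cube([1609, 158, 25]);
translate([350, 356, 25]) cube([1609, 8, 190]);
translate([350, 281, 215]) cube([1609, 158, 25]);


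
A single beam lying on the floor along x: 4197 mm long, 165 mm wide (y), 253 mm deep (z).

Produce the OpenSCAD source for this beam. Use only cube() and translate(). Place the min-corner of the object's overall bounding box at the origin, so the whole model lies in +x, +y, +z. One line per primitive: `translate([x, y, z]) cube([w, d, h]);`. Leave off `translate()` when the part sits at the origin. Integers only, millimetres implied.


cube([4197, 165, 253]);


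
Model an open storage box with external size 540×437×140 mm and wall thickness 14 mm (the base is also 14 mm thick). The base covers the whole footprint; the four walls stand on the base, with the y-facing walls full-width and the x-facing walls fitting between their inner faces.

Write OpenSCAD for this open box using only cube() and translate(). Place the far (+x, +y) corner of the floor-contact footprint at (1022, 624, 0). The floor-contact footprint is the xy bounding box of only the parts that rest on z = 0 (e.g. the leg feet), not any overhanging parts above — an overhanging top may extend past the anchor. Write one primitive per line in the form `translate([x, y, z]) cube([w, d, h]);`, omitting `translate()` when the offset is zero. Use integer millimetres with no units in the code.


translate([482, 187, 0]) cube([540, 437, 14]);
translate([482, 187, 14]) cube([540, 14, 126]);
translate([482, 610, 14]) cube([540, 14, 126]);
translate([482, 201, 14]) cube([14, 409, 126]);
translate([1008, 201, 14]) cube([14, 409, 126]);


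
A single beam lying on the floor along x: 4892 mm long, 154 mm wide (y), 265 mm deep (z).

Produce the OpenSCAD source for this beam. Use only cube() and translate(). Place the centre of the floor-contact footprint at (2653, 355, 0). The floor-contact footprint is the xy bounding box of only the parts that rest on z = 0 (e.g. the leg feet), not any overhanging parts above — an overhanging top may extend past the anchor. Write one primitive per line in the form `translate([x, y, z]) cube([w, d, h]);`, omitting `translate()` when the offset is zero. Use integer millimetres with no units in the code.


translate([207, 278, 0]) cube([4892, 154, 265]);


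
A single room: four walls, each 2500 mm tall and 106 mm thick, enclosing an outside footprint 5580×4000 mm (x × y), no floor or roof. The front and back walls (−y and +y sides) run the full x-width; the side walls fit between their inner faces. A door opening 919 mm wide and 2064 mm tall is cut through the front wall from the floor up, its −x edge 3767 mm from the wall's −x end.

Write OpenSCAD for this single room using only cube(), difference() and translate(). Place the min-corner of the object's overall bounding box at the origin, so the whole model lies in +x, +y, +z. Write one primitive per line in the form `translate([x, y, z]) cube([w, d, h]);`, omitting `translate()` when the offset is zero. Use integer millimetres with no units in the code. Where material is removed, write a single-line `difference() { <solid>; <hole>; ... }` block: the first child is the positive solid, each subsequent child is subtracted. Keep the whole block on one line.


difference() { cube([5580, 106, 2500]); translate([3767, 0, 0]) cube([919, 106, 2064]); }
translate([0, 3894, 0]) cube([5580, 106, 2500]);
translate([0, 106, 0]) cube([106, 3788, 2500]);
translate([5474, 106, 0]) cube([106, 3788, 2500]);


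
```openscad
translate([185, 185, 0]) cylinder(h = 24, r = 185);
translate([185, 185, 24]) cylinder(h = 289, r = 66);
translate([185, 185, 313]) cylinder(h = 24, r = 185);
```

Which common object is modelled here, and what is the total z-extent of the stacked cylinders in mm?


A spool. The overall height is 337 mm.

Three coaxial cylinders, large–small–large — a spool. Two 24 mm flanges and a 289 mm core give 24 + 289 + 24 = 337 mm.


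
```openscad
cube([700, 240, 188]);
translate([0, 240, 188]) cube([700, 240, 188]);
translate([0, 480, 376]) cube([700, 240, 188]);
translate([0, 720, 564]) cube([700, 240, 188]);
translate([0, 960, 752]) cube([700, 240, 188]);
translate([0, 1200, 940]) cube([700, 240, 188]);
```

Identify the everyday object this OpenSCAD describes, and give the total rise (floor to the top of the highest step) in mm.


A staircase. The total rise is 1128 mm.

6 identical blocks, each offset up and back from the previous — a staircase. Each step is 188 mm tall and there are 6 of them, so the total rise is 6 × 188 = 1128 mm.


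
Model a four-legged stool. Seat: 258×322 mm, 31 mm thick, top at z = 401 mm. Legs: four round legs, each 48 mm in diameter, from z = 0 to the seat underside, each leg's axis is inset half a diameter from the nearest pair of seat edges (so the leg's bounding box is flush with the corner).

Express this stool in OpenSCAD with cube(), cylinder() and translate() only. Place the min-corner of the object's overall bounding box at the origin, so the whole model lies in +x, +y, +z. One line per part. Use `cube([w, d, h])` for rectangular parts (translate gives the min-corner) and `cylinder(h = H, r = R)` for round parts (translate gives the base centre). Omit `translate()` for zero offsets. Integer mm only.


translate([0, 0, 370]) cube([258, 322, 31]);
translate([24, 24, 0]) cylinder(h = 370, r = 24);
translate([234, 24, 0]) cylinder(h = 370, r = 24);
translate([24, 298, 0]) cylinder(h = 370, r = 24);
translate([234, 298, 0]) cylinder(h = 370, r = 24);


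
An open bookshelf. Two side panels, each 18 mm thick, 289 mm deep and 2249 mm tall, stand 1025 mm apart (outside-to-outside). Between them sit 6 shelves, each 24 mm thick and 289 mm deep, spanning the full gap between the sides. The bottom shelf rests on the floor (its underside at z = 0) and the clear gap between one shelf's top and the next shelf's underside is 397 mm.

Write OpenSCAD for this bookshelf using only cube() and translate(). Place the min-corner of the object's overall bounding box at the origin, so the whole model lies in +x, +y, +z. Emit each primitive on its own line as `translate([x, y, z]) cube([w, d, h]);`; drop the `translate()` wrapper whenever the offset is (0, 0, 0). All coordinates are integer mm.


cube([18, 289, 2249]);
translate([1007, 0, 0]) cube([18, 289, 2249]);
translate([18, 0, 0]) cube([989, 289, 24]);
translate([18, 0, 421]) cube([989, 289, 24]);
translate([18, 0, 842]) cube([989, 289, 24]);
translate([18, 0, 1263]) cube([989, 289, 24]);
translate([18, 0, 1684]) cube([989, 289, 24]);
translate([18, 0, 2105]) cube([989, 289, 24]);


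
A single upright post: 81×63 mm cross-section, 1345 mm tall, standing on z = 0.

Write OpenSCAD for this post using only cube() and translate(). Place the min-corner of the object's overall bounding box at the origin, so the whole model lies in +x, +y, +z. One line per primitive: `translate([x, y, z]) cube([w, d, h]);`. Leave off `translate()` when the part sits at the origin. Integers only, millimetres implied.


cube([81, 63, 1345]);


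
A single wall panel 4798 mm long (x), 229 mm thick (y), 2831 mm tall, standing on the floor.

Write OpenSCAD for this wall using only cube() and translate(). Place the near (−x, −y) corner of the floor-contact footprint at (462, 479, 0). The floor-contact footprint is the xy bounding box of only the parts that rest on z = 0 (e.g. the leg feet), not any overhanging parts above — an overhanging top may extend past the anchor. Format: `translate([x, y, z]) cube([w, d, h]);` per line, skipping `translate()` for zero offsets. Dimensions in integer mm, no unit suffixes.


translate([462, 479, 0]) cube([4798, 229, 2831]);


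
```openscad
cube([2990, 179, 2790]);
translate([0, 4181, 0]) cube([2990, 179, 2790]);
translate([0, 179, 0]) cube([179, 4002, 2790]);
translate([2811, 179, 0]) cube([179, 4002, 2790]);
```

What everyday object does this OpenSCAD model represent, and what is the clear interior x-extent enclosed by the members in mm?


A house (or room) frame. The interior width is 2632 mm.

Four 2790 mm walls enclosing a rectangle with no floor or roof — a room or house frame. Outside width is 2990 mm and wall thickness is 179 mm, so the interior width is 2990 − 2 × 179 = 2632 mm.


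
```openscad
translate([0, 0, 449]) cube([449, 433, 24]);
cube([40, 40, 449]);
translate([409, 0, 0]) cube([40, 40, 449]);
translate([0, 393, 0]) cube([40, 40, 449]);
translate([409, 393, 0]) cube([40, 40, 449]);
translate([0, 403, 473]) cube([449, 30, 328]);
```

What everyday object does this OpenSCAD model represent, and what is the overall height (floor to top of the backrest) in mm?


A chair. The overall height is 801 mm.

A slab on four corner posts with a tall panel at the back — a chair. The seat slab sits at z = 449 with thickness 24, and the 328 mm backrest starts at the seat top, so the overall height is 449 + 24 + 328 = 801 mm.


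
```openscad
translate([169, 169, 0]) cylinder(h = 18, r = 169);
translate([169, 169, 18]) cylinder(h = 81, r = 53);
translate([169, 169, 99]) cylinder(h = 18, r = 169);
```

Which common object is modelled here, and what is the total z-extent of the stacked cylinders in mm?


A spool. The overall height is 117 mm.

Three coaxial cylinders, large–small–large — a spool. Two 18 mm flanges and a 81 mm core give 18 + 81 + 18 = 117 mm.


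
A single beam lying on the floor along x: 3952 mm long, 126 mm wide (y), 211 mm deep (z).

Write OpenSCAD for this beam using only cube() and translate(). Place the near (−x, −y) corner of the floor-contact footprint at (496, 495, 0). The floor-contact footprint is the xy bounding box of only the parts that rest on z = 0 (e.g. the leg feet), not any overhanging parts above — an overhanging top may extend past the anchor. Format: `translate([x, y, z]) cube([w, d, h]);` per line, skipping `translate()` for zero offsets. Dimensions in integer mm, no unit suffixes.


translate([496, 495, 0]) cube([3952, 126, 211]);


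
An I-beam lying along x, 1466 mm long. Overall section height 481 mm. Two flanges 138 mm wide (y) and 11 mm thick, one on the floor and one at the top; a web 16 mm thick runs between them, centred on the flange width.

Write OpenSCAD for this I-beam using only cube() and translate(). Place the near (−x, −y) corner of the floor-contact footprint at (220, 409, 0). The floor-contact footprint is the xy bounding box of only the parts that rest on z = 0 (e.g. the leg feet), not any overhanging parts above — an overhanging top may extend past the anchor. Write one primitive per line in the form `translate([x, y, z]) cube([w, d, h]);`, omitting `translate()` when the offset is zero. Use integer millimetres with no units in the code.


translate([220, 409, 0]) cube([1466, 138, 11]);
translate([220, 470, 11]) cube([1466, 16, 459]);
translate([220, 409, 470]) cube([1466, 138, 11]);


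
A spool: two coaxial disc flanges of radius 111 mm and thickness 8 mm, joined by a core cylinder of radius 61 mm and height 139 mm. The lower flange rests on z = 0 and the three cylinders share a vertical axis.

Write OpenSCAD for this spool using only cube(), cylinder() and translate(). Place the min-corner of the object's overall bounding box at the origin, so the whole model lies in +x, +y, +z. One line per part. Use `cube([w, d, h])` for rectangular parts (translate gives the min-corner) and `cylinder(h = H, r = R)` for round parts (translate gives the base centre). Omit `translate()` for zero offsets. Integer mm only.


translate([111, 111, 0]) cylinder(h = 8, r = 111);
translate([111, 111, 8]) cylinder(h = 139, r = 61);
translate([111, 111, 147]) cylinder(h = 8, r = 111);


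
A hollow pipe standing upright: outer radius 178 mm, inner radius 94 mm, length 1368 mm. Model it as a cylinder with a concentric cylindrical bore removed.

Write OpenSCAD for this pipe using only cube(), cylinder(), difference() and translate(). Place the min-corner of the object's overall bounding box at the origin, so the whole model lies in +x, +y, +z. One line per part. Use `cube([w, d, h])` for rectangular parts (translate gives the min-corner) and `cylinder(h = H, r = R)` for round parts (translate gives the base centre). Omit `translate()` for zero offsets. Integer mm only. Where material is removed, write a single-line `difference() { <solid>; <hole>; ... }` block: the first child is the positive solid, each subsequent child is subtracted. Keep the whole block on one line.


difference() { translate([178, 178, 0]) cylinder(h = 1368, r = 178); translate([178, 178, 0]) cylinder(h = 1368, r = 94); }


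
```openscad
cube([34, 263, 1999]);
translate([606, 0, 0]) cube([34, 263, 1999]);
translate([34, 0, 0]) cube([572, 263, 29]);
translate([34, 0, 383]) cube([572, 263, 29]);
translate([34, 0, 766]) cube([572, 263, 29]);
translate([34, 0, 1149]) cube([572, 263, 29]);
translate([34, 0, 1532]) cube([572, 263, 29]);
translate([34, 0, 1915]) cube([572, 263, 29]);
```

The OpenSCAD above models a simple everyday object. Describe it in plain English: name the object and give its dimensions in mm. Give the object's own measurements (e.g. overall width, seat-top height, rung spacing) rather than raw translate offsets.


An open bookshelf. Two side panels, each 34 mm thick, 263 mm deep and 1999 mm tall, stand 640 mm apart (outside-to-outside). Between them sit 6 shelves, each 29 mm thick and 263 mm deep, spanning the full gap between the sides. The bottom shelf rests on the floor (its underside at z = 0) and the clear gap between one shelf's top and the next shelf's underside is 354 mm.


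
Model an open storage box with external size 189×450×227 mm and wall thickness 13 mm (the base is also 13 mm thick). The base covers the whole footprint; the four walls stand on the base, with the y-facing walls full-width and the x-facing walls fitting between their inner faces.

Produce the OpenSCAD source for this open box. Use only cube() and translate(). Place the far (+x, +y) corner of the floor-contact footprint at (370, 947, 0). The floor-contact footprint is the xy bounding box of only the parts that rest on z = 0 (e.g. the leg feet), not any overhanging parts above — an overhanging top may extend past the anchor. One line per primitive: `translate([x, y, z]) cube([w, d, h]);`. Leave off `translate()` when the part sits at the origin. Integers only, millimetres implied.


translate([181, 497, 0]) cube([189, 450, 13]);
translate([181, 497, 13]) cube([189, 13, 214]);
translate([181, 934, 13]) cube([189, 13, 214]);
translate([181, 510, 13]) cube([13, 424, 214]);
translate([357, 510, 13]) cube([13, 424, 214]);


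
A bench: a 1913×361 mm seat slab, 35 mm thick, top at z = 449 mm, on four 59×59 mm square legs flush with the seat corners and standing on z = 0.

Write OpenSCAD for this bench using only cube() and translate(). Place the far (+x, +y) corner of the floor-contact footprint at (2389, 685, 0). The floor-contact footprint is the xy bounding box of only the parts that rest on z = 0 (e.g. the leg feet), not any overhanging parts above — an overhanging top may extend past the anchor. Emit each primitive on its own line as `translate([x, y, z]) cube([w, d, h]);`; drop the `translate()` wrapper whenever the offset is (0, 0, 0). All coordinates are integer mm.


// leg_h = 449 − 35 = 414
translate([476, 324, 414]) cube([1913, 361, 35]);
translate([476, 324, 0]) cube([59, 59, 414]);
translate([476, 626, 0]) cube([59, 59, 414]);
translate([2330, 324, 0]) cube([59, 59, 414]);
translate([2330, 626, 0]) cube([59, 59, 414]);


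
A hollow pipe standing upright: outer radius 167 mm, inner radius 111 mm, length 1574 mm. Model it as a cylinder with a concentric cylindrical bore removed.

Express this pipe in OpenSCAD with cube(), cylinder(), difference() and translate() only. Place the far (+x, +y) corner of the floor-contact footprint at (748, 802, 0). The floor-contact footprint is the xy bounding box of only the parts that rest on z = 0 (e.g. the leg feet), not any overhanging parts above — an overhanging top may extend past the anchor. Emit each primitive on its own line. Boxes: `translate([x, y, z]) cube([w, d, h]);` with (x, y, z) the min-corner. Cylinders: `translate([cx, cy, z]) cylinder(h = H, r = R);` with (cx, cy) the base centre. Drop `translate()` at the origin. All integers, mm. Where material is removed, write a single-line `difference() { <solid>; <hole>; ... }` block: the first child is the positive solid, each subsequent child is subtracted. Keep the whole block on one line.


difference() { translate([581, 635, 0]) cylinder(h = 1574, r = 167); translate([581, 635, 0]) cylinder(h = 1574, r = 111); }


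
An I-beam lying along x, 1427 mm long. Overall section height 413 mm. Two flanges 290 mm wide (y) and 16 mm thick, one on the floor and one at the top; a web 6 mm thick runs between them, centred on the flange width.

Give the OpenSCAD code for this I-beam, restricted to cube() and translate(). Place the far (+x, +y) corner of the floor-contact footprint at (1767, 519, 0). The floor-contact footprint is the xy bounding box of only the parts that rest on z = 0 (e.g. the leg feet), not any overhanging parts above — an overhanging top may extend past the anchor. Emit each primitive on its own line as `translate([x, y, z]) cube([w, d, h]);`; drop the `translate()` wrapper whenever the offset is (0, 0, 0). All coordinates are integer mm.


translate([340, 229, 0]) cube([1427, 290, 16]);
translate([340, 371, 16]) cube([1427, 6, 381]);
translate([340, 229, 397]) cube([1427, 290, 16]);


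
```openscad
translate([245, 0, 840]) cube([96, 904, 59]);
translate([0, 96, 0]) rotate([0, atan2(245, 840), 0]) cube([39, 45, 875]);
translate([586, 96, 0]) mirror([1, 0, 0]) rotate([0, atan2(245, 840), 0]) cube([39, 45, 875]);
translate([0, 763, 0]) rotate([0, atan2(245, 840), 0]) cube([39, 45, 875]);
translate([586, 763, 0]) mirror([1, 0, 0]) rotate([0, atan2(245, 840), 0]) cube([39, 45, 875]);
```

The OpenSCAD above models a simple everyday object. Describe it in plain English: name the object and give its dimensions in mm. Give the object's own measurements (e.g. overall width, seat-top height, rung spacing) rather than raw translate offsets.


A sawhorse. A 96×904×59 mm beam (x, y, z) sits on two A-frame leg pairs. Each pair is two raked legs of 39×45 mm section (45 mm along y) splaying symmetrically in x. Each leg rises 840 mm vertically over 245 mm of horizontal reach and is 875 mm long along its own axis. Every leg's outer bottom edge rests on the floor and its outer top edge meets a bottom edge of the beam — the left legs (tilting toward +x) meet the beam's −x bottom edge, the right legs (their mirror images, tilting toward −x) meet its +x bottom edge — so the leg tops tuck under the beam, the beam's underside is 840 mm above the floor, and the feet are 586 mm apart outside-to-outside with the beam centred between them. The two leg pairs are set in 96 mm from either end of the beam.


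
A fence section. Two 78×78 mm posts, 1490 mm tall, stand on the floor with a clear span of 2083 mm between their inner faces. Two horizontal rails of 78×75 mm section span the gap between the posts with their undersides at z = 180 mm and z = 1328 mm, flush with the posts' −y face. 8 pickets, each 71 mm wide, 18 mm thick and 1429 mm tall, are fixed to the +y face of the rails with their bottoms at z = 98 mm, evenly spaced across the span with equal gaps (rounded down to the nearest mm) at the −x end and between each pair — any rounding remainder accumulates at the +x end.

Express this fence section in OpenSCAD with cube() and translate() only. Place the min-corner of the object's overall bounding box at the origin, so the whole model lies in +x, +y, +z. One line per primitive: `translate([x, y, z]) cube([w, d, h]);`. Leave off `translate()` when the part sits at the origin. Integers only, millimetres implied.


cube([78, 78, 1490]);
translate([2161, 0, 0]) cube([78, 78, 1490]);
translate([78, 0, 180]) cube([2083, 78, 75]);
translate([78, 0, 1328]) cube([2083, 78, 75]);
translate([246, 78, 98]) cube([71, 18, 1429]);
translate([485, 78, 98]) cube([71, 18, 1429]);
translate([724, 78, 98]) cube([71, 18, 1429]);
translate([963, 78, 98]) cube([71, 18, 1429]);
translate([1202, 78, 98]) cube([71, 18, 1429]);
translate([1441, 78, 98]) cube([71, 18, 1429]);
translate([1680, 78, 98]) cube([71, 18, 1429]);
translate([1919, 78, 98]) cube([71, 18, 1429]);


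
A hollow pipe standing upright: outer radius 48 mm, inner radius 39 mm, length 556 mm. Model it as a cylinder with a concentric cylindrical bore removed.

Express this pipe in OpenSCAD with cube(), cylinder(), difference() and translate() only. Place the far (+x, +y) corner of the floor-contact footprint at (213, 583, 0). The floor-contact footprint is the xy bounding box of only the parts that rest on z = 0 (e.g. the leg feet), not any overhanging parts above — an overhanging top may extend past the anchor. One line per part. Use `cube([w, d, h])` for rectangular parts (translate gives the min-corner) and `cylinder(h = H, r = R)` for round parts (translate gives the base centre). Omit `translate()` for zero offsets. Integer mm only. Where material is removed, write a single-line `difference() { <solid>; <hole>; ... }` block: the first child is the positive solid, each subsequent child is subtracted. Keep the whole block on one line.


difference() { translate([165, 535, 0]) cylinder(h = 556, r = 48); translate([165, 535, 0]) cylinder(h = 556, r = 39); }


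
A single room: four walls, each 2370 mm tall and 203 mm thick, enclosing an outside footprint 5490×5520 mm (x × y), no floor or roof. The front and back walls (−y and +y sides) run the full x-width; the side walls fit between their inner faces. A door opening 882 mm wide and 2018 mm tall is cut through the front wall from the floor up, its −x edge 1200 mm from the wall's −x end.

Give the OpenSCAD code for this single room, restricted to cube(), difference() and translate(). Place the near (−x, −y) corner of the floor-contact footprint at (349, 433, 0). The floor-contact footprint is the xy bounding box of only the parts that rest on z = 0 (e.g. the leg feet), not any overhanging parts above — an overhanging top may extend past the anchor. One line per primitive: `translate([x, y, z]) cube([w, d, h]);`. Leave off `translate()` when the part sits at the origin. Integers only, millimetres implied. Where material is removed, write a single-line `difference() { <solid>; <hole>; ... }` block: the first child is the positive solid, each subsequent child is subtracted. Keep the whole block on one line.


difference() { translate([349, 433, 0]) cube([5490, 203, 2370]); translate([1549, 433, 0]) cube([882, 203, 2018]); }
translate([349, 5750, 0]) cube([5490, 203, 2370]);
translate([349, 636, 0]) cube([203, 5114, 2370]);
translate([5636, 636, 0]) cube([203, 5114, 2370]);


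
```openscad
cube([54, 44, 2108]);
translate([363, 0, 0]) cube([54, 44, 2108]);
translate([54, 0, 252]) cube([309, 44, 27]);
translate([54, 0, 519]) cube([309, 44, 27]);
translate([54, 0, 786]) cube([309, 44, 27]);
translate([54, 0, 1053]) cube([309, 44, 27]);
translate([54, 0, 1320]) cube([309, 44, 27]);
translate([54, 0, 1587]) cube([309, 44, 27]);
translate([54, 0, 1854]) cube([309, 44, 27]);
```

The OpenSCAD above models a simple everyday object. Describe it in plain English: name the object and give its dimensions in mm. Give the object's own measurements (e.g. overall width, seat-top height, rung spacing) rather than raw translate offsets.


A straight ladder. Two 54×44 mm vertical rails, 2108 mm tall, stand 417 mm apart (outside-to-outside) with their front faces coplanar on the −y side. 7 rungs, each 44 mm deep and 27 mm tall, span between the inner faces of the rails, front faces flush with the rails. The lowest rung's underside is at z = 252 mm and rungs are spaced 267 mm apart (underside to underside).


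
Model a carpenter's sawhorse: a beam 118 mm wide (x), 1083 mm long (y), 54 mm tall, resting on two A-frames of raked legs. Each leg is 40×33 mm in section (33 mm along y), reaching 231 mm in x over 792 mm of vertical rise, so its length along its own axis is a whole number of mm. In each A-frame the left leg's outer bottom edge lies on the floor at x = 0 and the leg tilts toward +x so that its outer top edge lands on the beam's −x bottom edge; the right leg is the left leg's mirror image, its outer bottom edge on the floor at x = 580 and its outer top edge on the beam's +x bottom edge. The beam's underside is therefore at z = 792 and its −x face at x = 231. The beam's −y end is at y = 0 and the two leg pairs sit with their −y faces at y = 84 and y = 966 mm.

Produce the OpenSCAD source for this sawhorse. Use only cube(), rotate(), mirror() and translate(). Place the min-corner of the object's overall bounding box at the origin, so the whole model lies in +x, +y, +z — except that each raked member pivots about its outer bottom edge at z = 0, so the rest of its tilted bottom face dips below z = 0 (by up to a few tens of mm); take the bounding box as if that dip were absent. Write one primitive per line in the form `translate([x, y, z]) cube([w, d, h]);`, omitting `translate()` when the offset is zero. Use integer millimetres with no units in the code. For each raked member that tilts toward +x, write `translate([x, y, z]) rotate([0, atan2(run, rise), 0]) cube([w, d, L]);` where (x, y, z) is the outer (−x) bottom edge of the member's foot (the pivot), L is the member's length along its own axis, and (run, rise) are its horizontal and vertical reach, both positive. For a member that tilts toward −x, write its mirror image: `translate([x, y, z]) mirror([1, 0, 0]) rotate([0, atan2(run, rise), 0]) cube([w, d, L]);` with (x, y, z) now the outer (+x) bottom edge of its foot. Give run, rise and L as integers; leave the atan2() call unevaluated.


translate([231, 0, 792]) cube([118, 1083, 54]);
translate([0, 84, 0]) rotate([0, atan2(231, 792), 0]) cube([40, 33, 825]);
translate([580, 84, 0]) mirror([1, 0, 0]) rotate([0, atan2(231, 792), 0]) cube([40, 33, 825]);
translate([0, 966, 0]) rotate([0, atan2(231, 792), 0]) cube([40, 33, 825]);
translate([580, 966, 0]) mirror([1, 0, 0]) rotate([0, atan2(231, 792), 0]) cube([40, 33, 825]);


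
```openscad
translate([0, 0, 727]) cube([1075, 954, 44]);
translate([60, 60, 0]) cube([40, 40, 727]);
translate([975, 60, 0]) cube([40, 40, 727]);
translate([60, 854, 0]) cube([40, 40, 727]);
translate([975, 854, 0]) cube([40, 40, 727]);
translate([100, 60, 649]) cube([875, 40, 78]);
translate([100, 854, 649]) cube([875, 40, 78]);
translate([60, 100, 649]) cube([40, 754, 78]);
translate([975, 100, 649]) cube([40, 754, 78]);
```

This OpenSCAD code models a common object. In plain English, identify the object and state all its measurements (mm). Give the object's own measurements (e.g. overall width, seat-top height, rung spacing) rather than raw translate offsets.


A rectangular dining table. The top is 1075×954×44 mm with its upper surface at z = 771 mm. It stands on four 40×40 mm square legs, each inset 60 mm from the nearest pair of top edges, running from the floor to the underside of the top. Four apron rails, 40 mm thick and 78 mm tall, run between adjacent legs with their top edges flush with the underside of the top and their outer faces flush with the legs' outer faces.


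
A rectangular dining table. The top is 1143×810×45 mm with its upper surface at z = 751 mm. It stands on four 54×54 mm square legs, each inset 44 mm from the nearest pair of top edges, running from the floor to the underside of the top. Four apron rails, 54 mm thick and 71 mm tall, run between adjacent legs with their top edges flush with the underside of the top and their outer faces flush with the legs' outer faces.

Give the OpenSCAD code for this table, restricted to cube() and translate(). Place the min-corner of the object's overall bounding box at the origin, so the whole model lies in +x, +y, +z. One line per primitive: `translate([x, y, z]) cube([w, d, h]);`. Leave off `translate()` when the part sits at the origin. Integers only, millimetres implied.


translate([0, 0, 706]) cube([1143, 810, 45]);
translate([44, 44, 0]) cube([54, 54, 706]);
translate([1045, 44, 0]) cube([54, 54, 706]);
translate([44, 712, 0]) cube([54, 54, 706]);
translate([1045, 712, 0]) cube([54, 54, 706]);
translate([98, 44, 635]) cube([947, 54, 71]);
translate([98, 712, 635]) cube([947, 54, 71]);
translate([44, 98, 635]) cube([54, 614, 71]);
translate([1045, 98, 635]) cube([54, 614, 71]);


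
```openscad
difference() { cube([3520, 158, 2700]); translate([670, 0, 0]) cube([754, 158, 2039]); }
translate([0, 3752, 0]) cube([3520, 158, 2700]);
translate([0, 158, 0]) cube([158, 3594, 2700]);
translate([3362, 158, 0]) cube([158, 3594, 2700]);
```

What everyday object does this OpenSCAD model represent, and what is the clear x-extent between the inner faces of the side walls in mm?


A single room. The interior width is 3204 mm.

Four walls enclosing a rectangle with a door in the front wall — a room. Outside width 3520 minus two 158 mm walls gives 3204 mm.


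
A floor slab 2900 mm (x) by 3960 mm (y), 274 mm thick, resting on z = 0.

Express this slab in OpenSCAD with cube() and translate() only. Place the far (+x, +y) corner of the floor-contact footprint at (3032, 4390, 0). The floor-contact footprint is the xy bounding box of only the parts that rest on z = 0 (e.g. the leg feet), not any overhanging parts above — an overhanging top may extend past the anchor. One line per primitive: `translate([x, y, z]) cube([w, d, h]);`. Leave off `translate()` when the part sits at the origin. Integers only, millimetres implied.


translate([132, 430, 0]) cube([2900, 3960, 274]);


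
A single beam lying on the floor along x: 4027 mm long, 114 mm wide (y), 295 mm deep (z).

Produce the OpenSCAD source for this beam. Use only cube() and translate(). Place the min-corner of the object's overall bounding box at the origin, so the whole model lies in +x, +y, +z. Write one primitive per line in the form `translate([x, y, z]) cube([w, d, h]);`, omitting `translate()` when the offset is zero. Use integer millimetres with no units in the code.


cube([4027, 114, 295]);


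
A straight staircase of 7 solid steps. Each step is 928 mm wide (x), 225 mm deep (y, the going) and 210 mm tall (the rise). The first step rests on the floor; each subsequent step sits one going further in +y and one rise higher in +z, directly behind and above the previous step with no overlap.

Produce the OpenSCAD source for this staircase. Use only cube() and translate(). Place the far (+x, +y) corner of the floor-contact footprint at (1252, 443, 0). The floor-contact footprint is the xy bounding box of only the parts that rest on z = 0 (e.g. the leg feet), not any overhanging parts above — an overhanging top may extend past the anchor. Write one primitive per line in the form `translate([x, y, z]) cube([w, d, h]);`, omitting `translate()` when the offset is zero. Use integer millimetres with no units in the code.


translate([324, 218, 0]) cube([928, 225, 210]);
translate([324, 443, 210]) cube([928, 225, 210]);
translate([324, 668, 420]) cube([928, 225, 210]);
translate([324, 893, 630]) cube([928, 225, 210]);
translate([324, 1118, 840]) cube([928, 225, 210]);
translate([324, 1343, 1050]) cube([928, 225, 210]);
translate([324, 1568, 1260]) cube([928, 225, 210]);


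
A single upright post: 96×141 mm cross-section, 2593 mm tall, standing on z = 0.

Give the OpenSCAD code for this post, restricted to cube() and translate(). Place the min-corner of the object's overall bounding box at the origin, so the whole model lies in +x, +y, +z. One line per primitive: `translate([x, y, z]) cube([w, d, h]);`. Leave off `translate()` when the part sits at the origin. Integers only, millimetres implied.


cube([96, 141, 2593]);


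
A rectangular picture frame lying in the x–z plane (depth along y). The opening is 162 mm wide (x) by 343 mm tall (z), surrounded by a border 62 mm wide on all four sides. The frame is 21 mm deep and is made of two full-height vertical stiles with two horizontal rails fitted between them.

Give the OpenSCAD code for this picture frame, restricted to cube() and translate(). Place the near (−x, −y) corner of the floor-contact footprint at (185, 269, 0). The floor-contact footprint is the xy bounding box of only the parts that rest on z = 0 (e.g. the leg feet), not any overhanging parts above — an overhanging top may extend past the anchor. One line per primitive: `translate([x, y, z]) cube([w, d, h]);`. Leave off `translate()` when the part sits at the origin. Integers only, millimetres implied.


translate([185, 269, 0]) cube([62, 21, 467]);
translate([409, 269, 0]) cube([62, 21, 467]);
translate([247, 269, 0]) cube([162, 21, 62]);
translate([247, 269, 405]) cube([162, 21, 62]);


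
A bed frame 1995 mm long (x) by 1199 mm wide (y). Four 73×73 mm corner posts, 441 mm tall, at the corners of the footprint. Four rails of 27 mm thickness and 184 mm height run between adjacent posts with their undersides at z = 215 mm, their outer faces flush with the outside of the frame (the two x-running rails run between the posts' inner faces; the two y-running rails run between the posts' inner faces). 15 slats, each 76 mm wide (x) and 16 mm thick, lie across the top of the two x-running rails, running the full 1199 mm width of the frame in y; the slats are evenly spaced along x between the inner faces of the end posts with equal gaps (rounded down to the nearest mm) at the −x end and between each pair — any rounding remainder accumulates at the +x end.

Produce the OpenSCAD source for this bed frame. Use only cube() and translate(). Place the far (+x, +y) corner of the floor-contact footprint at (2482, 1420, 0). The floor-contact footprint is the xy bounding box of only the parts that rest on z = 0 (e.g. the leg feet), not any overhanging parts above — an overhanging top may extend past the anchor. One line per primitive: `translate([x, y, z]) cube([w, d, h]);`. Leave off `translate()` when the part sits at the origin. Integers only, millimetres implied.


// slat z = rail_z + rail_h = 215 + 184 = 399
// slat gap = ⌊(1849 − 15·76) / 16⌋ = 44
translate([487, 221, 0]) cube([73, 73, 441]);
translate([487, 1347, 0]) cube([73, 73, 441]);
translate([2409, 221, 0]) cube([73, 73, 441]);
translate([2409, 1347, 0]) cube([73, 73, 441]);
translate([560, 221, 215]) cube([1849, 27, 184]);
translate([560, 1393, 215]) cube([1849, 27, 184]);
translate([487, 294, 215]) cube([27, 1053, 184]);
translate([2455, 294, 215]) cube([27, 1053, 184]);
translate([604, 221, 399]) cube([76, 1199, 16]);
translate([724, 221, 399]) cube([76, 1199, 16]);
translate([844, 221, 399]) cube([76, 1199, 16]);
translate([964, 221, 399]) cube([76, 1199, 16]);
translate([1084, 221, 399]) cube([76, 1199, 16]);
translate([1204, 221, 399]) cube([76, 1199, 16]);
translate([1324, 221, 399]) cube([76, 1199, 16]);
translate([1444, 221, 399]) cube([76, 1199, 16]);
translate([1564, 221, 399]) cube([76, 1199, 16]);
translate([1684, 221, 399]) cube([76, 1199, 16]);
translate([1804, 221, 399]) cube([76, 1199, 16]);
translate([1924, 221, 399]) cube([76, 1199, 16]);
translate([2044, 221, 399]) cube([76, 1199, 16]);
translate([2164, 221, 399]) cube([76, 1199, 16]);
translate([2284, 221, 399]) cube([76, 1199, 16]);


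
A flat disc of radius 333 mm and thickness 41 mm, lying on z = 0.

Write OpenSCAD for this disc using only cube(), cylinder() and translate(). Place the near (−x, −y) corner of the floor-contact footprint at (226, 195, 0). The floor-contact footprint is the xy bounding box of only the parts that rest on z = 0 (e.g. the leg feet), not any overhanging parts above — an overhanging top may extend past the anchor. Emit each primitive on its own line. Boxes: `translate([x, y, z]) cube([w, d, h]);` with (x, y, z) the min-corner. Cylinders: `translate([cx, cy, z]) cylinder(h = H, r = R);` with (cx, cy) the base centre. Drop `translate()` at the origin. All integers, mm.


translate([559, 528, 0]) cylinder(h = 41, r = 333);


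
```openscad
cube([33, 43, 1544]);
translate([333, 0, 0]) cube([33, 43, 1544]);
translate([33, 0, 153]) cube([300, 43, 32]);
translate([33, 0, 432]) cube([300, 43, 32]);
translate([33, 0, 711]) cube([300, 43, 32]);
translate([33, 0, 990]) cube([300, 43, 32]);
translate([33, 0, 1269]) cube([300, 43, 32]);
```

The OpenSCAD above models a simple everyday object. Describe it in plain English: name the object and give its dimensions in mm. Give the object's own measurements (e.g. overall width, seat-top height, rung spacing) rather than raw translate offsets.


A straight ladder. Two 33×43 mm vertical rails, 1544 mm tall, stand 366 mm apart (outside-to-outside) with their front faces coplanar on the −y side. 5 rungs, each 43 mm deep and 32 mm tall, span between the inner faces of the rails, front faces flush with the rails. The lowest rung's underside is at z = 153 mm and rungs are spaced 279 mm apart (underside to underside).


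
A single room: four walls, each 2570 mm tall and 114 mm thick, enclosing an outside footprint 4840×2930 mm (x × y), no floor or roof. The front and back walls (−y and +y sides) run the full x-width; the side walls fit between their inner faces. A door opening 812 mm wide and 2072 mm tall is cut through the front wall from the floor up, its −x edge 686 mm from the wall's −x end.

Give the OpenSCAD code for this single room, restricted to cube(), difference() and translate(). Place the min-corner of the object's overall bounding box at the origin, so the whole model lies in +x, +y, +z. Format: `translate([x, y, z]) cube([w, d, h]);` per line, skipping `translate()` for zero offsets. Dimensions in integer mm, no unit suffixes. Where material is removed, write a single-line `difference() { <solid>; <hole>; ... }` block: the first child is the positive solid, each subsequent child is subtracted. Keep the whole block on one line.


difference() { cube([4840, 114, 2570]); translate([686, 0, 0]) cube([812, 114, 2072]); }
translate([0, 2816, 0]) cube([4840, 114, 2570]);
translate([0, 114, 0]) cube([114, 2702, 2570]);
translate([4726, 114, 0]) cube([114, 2702, 2570]);


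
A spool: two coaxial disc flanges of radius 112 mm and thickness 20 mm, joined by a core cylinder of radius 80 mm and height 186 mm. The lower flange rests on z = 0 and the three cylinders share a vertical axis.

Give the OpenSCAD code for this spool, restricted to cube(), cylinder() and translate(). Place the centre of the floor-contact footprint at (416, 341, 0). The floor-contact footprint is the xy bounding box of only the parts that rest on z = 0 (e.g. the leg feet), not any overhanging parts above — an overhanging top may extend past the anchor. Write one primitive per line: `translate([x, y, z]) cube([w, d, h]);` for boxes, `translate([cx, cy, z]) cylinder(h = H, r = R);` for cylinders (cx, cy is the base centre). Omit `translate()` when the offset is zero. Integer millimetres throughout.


translate([416, 341, 0]) cylinder(h = 20, r = 112);
translate([416, 341, 20]) cylinder(h = 186, r = 80);
translate([416, 341, 206]) cylinder(h = 20, r = 112);
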